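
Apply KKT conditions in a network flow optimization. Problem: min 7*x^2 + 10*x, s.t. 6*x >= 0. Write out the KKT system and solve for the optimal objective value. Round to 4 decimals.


Step 1: Try lambda = 0 (constraint inactive).
x_unc = -10/(2*7) = -0.7143
Check: 6*-0.7143 = -4.2858 < 0 -- violated!
Step 2: Constraint must be active: 6*x = 0
x* = 0/6 = 0.0
lambda = (2*7*0.0 + 10)/6 = 1.6667
Step 3: Compute optimal value.
f(x*) = 7*0.0^2 + 10*0.0 = 0.0


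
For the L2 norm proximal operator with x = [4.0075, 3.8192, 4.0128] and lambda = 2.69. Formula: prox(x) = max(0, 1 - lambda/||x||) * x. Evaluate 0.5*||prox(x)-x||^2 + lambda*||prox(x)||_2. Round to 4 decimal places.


Step 1: Compute ||x||.
||x|| = 6.8373
Step 2: Compute scaling factor.
scale = max(0, 1 - 2.69/6.8373) = 0.6066
Step 3: prox(x) = [2.4308, 2.3166, 2.434]
||prox(x)|| = 4.1473
Step 4: Proximal objective.
0.5*||prox-x||^2 = 3.6181
lambda*||prox|| = 11.1562
Total = 14.7743


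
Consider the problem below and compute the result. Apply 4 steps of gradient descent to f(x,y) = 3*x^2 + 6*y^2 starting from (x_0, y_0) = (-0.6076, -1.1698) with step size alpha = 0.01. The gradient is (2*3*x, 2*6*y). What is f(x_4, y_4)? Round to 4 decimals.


Gradient descent on f(x,y) = 3*x^2 + 6*y^2.
Starting point: (-0.6076, -1.1698), alpha = 0.01
Step 1: grad_x = 2*3*-0.6076 = -3.6456, grad_y = 2*6*-1.1698 = -14.0376
  x_1 = -0.6076 - 0.01*-3.6456 = -0.5711
  y_1 = -1.1698 - 0.01*-14.0376 = -1.0294
Step 2: grad_x = 2*3*-0.5711 = -3.4269, grad_y = 2*6*-1.0294 = -12.3531
  x_2 = -0.5711 - 0.01*-3.4269 = -0.5369
  y_2 = -1.0294 - 0.01*-12.3531 = -0.9059
Step 3: grad_x = 2*3*-0.5369 = -3.2213, grad_y = 2*6*-0.9059 = -10.8707
  x_3 = -0.5369 - 0.01*-3.2213 = -0.5047
  y_3 = -0.9059 - 0.01*-10.8707 = -0.7972
Step 4: grad_x = 2*3*-0.5047 = -3.028, grad_y = 2*6*-0.7972 = -9.5662
  x_4 = -0.5047 - 0.01*-3.028 = -0.4744
  y_4 = -0.7972 - 0.01*-9.5662 = -0.7015
f(-0.4744, -0.7015) = 3*(-0.4744)^2 + 6*(-0.7015)^2 = 3.6279


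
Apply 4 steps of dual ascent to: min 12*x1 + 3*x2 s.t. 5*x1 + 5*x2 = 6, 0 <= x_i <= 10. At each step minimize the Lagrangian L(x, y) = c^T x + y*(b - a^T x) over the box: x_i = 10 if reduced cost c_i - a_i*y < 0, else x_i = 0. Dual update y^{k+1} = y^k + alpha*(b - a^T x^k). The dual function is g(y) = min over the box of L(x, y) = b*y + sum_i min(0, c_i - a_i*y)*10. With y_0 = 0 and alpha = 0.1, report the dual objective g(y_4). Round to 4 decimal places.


Dual ascent for LP: min 12*x1 + 3*x2, 5*x1 + 5*x2 = 6, 0 <= x_i <= 10
Step 1: y^k = 0.0, reduced costs: (12.0, 3.0)
  x^k = (0.0, 0.0), subgradient = b - a^T x = 6.0
  y^{k+1} = 0.0 + 0.1*6.0 = 0.6
Step 2: y^k = 0.6, reduced costs: (9.0, 0.0)
  x^k = (0.0, 0.0), subgradient = b - a^T x = 6.0
  y^{k+1} = 0.6 + 0.1*6.0 = 1.2
Step 3: y^k = 1.2, reduced costs: (6.0, -3.0)
  x^k = (0.0, 10.0), subgradient = b - a^T x = -44.0
  y^{k+1} = 1.2 + 0.1*-44.0 = -3.2
Step 4: y^k = -3.2, reduced costs: (28.0, 19.0)
  x^k = (0.0, 0.0), subgradient = b - a^T x = 6.0
  y^{k+1} = -3.2 + 0.1*6.0 = -2.6
Dual objective at y_4 = -2.6: reduced costs (25.0, 16.0), box minimizer x = (0.0, 0.0)
g(y_4) = b*y + (c1 - a1*y)*x1 + (c2 - a2*y)*x2 = 6*(-2.6) + 25.0*0.0 + 16.0*0.0 = -15.6 + 0.0 + 0.0 = -15.6


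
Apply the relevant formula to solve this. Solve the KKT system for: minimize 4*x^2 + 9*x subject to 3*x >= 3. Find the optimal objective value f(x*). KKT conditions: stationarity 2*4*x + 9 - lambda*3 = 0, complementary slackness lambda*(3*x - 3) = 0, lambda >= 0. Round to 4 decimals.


Step 1: Try lambda = 0 (constraint inactive).
x_unc = -9/(2*4) = -1.125
Check: 3*-1.125 = -3.375 < 3 -- violated!
Step 2: Constraint must be active: 3*x = 3
x* = 3/3 = 1.0
lambda = (2*4*1.0 + 9)/3 = 5.6667
Step 3: Compute optimal value.
f(x*) = 4*1.0^2 + 9*1.0 = 13.0


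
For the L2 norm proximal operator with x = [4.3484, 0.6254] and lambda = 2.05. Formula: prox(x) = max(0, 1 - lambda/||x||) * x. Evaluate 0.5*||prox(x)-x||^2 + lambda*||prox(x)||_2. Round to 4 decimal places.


Step 1: Compute ||x||.
||x|| = 4.3931
Step 2: Compute scaling factor.
scale = max(0, 1 - 2.05/4.3931) = 0.5334
Step 3: prox(x) = [2.3193, 0.3336]
||prox(x)|| = 2.3431
Step 4: Proximal objective.
0.5*||prox-x||^2 = 2.1013
lambda*||prox|| = 4.8034
Total = 6.9047


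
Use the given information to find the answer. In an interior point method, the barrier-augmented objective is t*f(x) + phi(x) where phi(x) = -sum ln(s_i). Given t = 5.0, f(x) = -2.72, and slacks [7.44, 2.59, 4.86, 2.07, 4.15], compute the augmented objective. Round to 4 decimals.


Step 1: Compute log-barrier.
ln values: [2.0069, 0.9517, 1.581, 0.7275, 1.4231]
phi = -(2.0069 + 0.9517 + 1.581 + 0.7275 + 1.4231) = -6.6902
Step 2: Compute augmented objective.
t*f(x) = 5.0*-2.72 = -13.6
Total = -13.6 - 6.6902 = -20.2902


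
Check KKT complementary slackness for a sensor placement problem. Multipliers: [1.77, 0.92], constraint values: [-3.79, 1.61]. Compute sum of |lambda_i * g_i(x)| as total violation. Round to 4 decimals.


KKT complementary slackness check:
lambda_1 * g_1 = 1.77 * -3.79 = -6.7083
lambda_2 * g_2 = 0.92 * 1.61 = 1.4812
Total violation = 6.7083 + 1.4812 = 8.1895


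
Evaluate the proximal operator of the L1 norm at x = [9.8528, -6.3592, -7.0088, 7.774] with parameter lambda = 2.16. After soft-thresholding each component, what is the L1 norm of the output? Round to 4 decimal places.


Soft-thresholding with lambda = 2.16:
prox(9.8528) = sign(9.8528)*max(|9.8528| - 2.16, 0) = 7.6928
prox(-6.3592) = sign(-6.3592)*max(|-6.3592| - 2.16, 0) = -4.1992
prox(-7.0088) = sign(-7.0088)*max(|-7.0088| - 2.16, 0) = -4.8488
prox(7.774) = sign(7.774)*max(|7.774| - 2.16, 0) = 5.614
prox(x) = [7.6928, -4.1992, -4.8488, 5.614]
||prox(x)||_1 = 7.6928 + 4.1992 + 4.8488 + 5.614 = 22.3548


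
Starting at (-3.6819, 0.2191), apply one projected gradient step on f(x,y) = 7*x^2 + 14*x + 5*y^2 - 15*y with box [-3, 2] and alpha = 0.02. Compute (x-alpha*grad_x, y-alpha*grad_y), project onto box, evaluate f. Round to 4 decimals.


Step 1: Compute gradient at (-3.6819, 0.2191).
grad_x = 2*7*-3.6819 + 14 = -37.5466
grad_y = 2*5*0.2191 - 15 = -12.809
Step 2: Gradient step.
x_raw = -3.6819 - 0.02*-37.5466 = -2.931
y_raw = 0.2191 - 0.02*-12.809 = 0.4753
Step 3: Project onto [-3, 2].
x_proj = clip(-2.931) = -2.931
y_proj = clip(0.4753) = 0.4753
Step 4: Evaluate f.
f(-2.931, 0.4753) = 13.1007


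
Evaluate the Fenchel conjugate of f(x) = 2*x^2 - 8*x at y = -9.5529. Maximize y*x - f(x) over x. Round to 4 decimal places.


f*(y) = sup_x {y*x - a*x^2 - b*x} = sup_x {(y-b)*x - a*x^2}
FOC: (y - b) - 2a*x = 0 => x* = (y - b)/(2a)
x* = (-9.5529 + 8)/(2*2) = -0.3882
f*(-9.5529) = (y-b)^2/(4a) = (-9.5529 + 8)^2/(4*2)
= 2.4115/8 = 0.3014


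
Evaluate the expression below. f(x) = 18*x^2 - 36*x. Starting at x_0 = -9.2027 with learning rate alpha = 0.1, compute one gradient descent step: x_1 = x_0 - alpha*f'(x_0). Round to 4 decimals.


We compute the gradient at x_0 and apply the update.
f'(x) = 36*x - 36
f'(-9.2027) = 36*-9.2027 - 36 = -367.2972
x_1 = -9.2027 - 0.1*-367.2972 = 27.527


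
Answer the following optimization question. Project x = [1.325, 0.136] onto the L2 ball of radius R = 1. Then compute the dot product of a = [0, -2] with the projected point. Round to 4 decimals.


Step 1: Compute ||x|| (intermediates to 6 decimals).
||x|| = sqrt(1.325^2 + 0.136^2) = 1.331961
Step 2: Project.
Since ||x|| > R, scale = R/||x|| = 1/1.331961 = 0.750773, proj(x) = scale * x
proj(x) = [0.994774, 0.102105]
Step 3: Dot product.
a^T * proj(x) = 0*0.994774 - 2*0.102105 = -0.2042


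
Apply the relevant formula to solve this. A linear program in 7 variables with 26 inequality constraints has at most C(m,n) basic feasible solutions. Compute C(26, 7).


Each vertex corresponds to some choice of n active constraints out of m, so the number of vertices is at most C(m, n) = m! / (n!(m-n)!).
m = 26, n = 7
Numerator: 26 * 25 * 24 * 23 * 22 * 21 * 20
Denominator: 7! = 5040
C(26, 7) = 657800


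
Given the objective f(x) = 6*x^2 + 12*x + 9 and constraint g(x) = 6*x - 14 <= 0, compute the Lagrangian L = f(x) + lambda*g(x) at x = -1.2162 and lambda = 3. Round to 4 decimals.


Step 1: Evaluate f(x).
f(-1.2162) = 6*(-1.2162)^2 + 12*(-1.2162) + 9 = 3.2805
Step 2: Evaluate g(x).
g(-1.2162) = 6*-1.2162 - 14 = -21.2972
Step 3: Compute Lagrangian.
L = 3.2805 + 3*-21.2972 = -60.6111


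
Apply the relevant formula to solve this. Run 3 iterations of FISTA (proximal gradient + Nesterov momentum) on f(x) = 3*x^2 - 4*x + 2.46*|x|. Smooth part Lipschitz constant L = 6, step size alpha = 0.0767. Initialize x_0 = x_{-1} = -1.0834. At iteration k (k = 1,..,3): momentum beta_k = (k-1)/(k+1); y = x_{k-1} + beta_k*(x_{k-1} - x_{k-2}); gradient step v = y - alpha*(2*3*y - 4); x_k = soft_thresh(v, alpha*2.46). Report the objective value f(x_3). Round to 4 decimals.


FISTA on f(x) = 3*x^2 - 4*x + 2.46*|x|
L = 6, alpha = 0.0767
Iteration 1: beta = 0.0, y = -1.0834 + 0.0*(-1.0834 + 1.0834) = -1.0834
  grad(y) = -10.5004, v = y - alpha*grad = -0.278
  prox(v) = soft_thresh(-0.278, 0.1887) = -0.0893
Iteration 2: beta = 0.3333, y = -0.0893 + 0.3333*(-0.0893 + 1.0834) = 0.242
  grad(y) = -2.5479, v = y - alpha*grad = 0.4374
  prox(v) = soft_thresh(0.4374, 0.1887) = 0.2488
Iteration 3: beta = 0.5, y = 0.2488 + 0.5*(0.2488 + 0.0893) = 0.4178
  grad(y) = -1.4932, v = y - alpha*grad = 0.5323
  prox(v) = soft_thresh(0.5323, 0.1887) = 0.3437
f(x_3) = 3*0.3437^2 - 4*0.3437 + 2.46*|0.3437| = -0.1749


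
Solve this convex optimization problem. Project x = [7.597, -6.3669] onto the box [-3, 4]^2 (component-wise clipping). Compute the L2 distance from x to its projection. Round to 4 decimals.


Project each component onto [-3, 4].
clip(7.597) = 4.0, clip(-6.3669) = -3.0
Projection = [4.0, -3.0]
Squared diffs: [12.9384, 11.336]
Distance = sqrt(24.2744) = 4.9269


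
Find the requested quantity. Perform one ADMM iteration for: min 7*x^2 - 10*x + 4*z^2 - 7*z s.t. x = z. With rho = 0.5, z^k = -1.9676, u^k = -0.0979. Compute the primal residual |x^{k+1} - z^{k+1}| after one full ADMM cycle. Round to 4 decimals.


ADMM iteration with rho = 0.5, z^k = -1.9676, u^k = -0.0979
Step 1: x-update.
Minimize 7*x^2 - 10*x + (0.5/2)*(x + 1.9676 - 0.0979)^2
FOC: (2*7 + 0.5)*x = 10 + 0.5*(-1.9676 + 0.0979)
x^{k+1} = 0.6252
Step 2: z-update.
Minimize 4*z^2 - 7*z + (0.5/2)*(0.6252 - z - 0.0979)^2
FOC: (2*4 + 0.5)*z = 7 + 0.5*(0.6252 - 0.0979)
z^{k+1} = 0.8545
Step 3: u-update.
u^{k+1} = -0.0979 + 0.6252 - 0.8545 = -0.3273
Step 4: Primal residual = |0.6252 - 0.8545| = 0.2294


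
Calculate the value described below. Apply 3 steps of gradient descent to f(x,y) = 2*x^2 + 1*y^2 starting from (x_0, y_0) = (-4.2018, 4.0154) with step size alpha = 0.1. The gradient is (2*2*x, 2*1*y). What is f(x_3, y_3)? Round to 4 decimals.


Gradient descent on f(x,y) = 2*x^2 + 1*y^2.
Starting point: (-4.2018, 4.0154), alpha = 0.1
Step 1: grad_x = 2*2*-4.2018 = -16.8072, grad_y = 2*1*4.0154 = 8.0308
  x_1 = -4.2018 - 0.1*-16.8072 = -2.5211
  y_1 = 4.0154 - 0.1*8.0308 = 3.2123
Step 2: grad_x = 2*2*-2.5211 = -10.0843, grad_y = 2*1*3.2123 = 6.4246
  x_2 = -2.5211 - 0.1*-10.0843 = -1.5126
  y_2 = 3.2123 - 0.1*6.4246 = 2.5699
Step 3: grad_x = 2*2*-1.5126 = -6.0506, grad_y = 2*1*2.5699 = 5.1397
  x_3 = -1.5126 - 0.1*-6.0506 = -0.9076
  y_3 = 2.5699 - 0.1*5.1397 = 2.0559
f(-0.9076, 2.0559) = 2*(-0.9076)^2 + 1*2.0559^2 = 5.8741


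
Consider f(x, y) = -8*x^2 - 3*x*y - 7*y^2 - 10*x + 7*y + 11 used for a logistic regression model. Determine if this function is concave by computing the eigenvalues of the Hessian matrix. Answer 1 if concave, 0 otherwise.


The Hessian of f(x,y) = -8*x^2 - 3*x*y - 7*y^2 - 10*x + 7*y + 11 is:
H = [[-16, -3], [-3, -14]]
Trace = -16 - 14 = -30
Determinant = -16*-14 - (-3)^2 = 215
Discriminant = (-30)^2 - 4*215 = 40.0
Eigenvalues: lambda_1 = -18.1623, lambda_2 = -11.8377
The function is concave.

1


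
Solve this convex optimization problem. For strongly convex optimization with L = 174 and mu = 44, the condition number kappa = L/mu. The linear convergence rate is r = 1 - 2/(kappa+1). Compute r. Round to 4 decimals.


Step 1: Compute the condition number.
kappa = L/mu = 174/44 = 3.9545
Step 2: Compute the convergence rate.
r = 1 - 2/(kappa + 1) = 1 - 2*mu/(L + mu) = (L - mu)/(L + mu) = 130/218 = 0.5963


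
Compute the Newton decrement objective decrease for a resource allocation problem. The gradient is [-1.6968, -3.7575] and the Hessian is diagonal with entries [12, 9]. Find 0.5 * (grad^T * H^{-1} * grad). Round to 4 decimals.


Step 1: H is diagonal, so H^(-1) * g = [-0.1414, -0.4175].
Step 2: g^T H^(-1) g = sum_i g_i^2 / H_ii
  = (-1.6968)^2/12 + (-3.7575)^2/9
  = 0.2399 + 1.5688 = 1.8087
Step 3: Objective decrease = 0.5 * g^T H^(-1) g = 0.9043


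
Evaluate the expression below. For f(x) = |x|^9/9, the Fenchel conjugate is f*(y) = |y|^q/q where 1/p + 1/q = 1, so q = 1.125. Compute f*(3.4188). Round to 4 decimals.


The conjugate exponent q satisfies 1/p + 1/q = 1.
p = 9, so q = 9/(9 - 1) = 1.125
|y|^q = 3.4188^1.125 = 3.9866
f*(3.4188) = 3.9866 / 1.125 = 3.5437


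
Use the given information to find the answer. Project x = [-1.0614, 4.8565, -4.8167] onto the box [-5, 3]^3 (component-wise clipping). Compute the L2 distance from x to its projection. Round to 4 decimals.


Project each component onto [-5, 3].
clip(-1.0614) = -1.0614, clip(4.8565) = 3.0, clip(-4.8167) = -4.8167
Projection = [-1.0614, 3.0, -4.8167]
Squared diffs: [0.0, 3.4466, 0.0]
Distance = sqrt(3.4466) = 1.8565


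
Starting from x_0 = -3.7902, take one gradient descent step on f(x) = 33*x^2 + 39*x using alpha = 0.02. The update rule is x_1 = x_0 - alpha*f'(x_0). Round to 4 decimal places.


We compute the gradient at x_0 and apply the update.
f'(x) = 66*x + 39
f'(-3.7902) = 66*-3.7902 + 39 = -211.1532
x_1 = -3.7902 - 0.02*-211.1532 = 0.4329


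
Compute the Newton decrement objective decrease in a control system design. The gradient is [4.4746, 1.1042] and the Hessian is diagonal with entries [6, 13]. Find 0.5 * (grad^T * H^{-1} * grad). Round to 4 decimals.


Step 1: H is diagonal, so H^(-1) * g = [0.7458, 0.0849].
Step 2: g^T H^(-1) g = sum_i g_i^2 / H_ii
  = (4.4746)^2/6 + (1.1042)^2/13
  = 3.337 + 0.0938 = 3.4308
Step 3: Objective decrease = 0.5 * g^T H^(-1) g = 1.7154


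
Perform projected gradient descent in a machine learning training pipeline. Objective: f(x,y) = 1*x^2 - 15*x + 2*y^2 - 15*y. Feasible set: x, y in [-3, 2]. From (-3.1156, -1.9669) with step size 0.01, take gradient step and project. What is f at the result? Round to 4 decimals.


Step 1: Compute gradient at (-3.1156, -1.9669).
grad_x = 2*1*-3.1156 - 15 = -21.2312
grad_y = 2*2*-1.9669 - 15 = -22.8676
Step 2: Gradient step.
x_raw = -3.1156 - 0.01*-21.2312 = -2.9033
y_raw = -1.9669 - 0.01*-22.8676 = -1.7382
Step 3: Project onto [-3, 2].
x_proj = clip(-2.9033) = -2.9033
y_proj = clip(-1.7382) = -1.7382
Step 4: Evaluate f.
f(-2.9033, -1.7382) = 84.0946


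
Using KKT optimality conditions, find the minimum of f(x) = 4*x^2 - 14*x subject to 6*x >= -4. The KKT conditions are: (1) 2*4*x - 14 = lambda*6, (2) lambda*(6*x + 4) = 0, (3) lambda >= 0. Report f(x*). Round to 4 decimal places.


Step 1: Try lambda = 0 (constraint inactive).
Stationarity: 2*4*x - 14 = 0
x* = 14/(2*4) = 1.75
Check constraint: 6*1.75 = 10.5 >= -4 -- satisfied.
Step 2: Compute optimal value.
f(x*) = 4*1.75^2 - 14*1.75 = -12.25


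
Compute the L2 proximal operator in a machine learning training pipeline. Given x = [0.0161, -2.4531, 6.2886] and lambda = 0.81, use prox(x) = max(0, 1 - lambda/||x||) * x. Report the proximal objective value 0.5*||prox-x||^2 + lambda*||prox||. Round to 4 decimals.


Step 1: Compute ||x||.
||x|| = 6.7501
Step 2: Compute scaling factor.
scale = max(0, 1 - 0.81/6.7501) = 0.88
Step 3: prox(x) = [0.0142, -2.1587, 5.534]
||prox(x)|| = 5.9401
Step 4: Proximal objective.
0.5*||prox-x||^2 = 0.3281
lambda*||prox|| = 4.8115
Total = 5.1396


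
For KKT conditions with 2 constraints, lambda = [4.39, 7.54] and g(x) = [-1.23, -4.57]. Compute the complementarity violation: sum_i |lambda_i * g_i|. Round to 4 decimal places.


KKT complementary slackness check:
lambda_1 * g_1 = 4.39 * -1.23 = -5.3997
lambda_2 * g_2 = 7.54 * -4.57 = -34.4578
Total violation = 5.3997 + 34.4578 = 39.8575


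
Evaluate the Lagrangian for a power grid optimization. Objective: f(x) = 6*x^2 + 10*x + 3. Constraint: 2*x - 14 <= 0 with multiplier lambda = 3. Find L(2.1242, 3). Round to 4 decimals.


Step 1: Evaluate f(x).
f(2.1242) = 6*2.1242^2 + 10*2.1242 + 3 = 51.3154
Step 2: Evaluate g(x).
g(2.1242) = 2*2.1242 - 14 = -9.7516
Step 3: Compute Lagrangian.
L = 51.3154 + 3*-9.7516 = 22.0606


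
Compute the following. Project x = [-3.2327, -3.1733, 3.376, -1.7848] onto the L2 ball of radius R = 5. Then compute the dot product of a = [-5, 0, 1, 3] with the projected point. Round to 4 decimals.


Step 1: Compute ||x|| (intermediates to 6 decimals).
||x|| = sqrt((-3.2327)^2 + (-3.1733)^2 + 3.376^2 + (-1.7848)^2) = 5.924784
Step 2: Project.
Since ||x|| > R, scale = R/||x|| = 5/5.924784 = 0.843913, proj(x) = scale * x
proj(x) = [-2.728118, -2.677989, 2.84905, -1.506216]
Step 3: Dot product.
a^T * proj(x) = -5*(-2.728118) + 0*(-2.677989) + 1*2.84905 + 3*(-1.506216) = 11.971


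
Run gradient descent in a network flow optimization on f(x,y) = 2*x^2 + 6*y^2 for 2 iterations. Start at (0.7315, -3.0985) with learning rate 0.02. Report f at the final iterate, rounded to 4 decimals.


Gradient descent on f(x,y) = 2*x^2 + 6*y^2.
Starting point: (0.7315, -3.0985), alpha = 0.02
Step 1: grad_x = 2*2*0.7315 = 2.926, grad_y = 2*6*-3.0985 = -37.182
  x_1 = 0.7315 - 0.02*2.926 = 0.673
  y_1 = -3.0985 - 0.02*-37.182 = -2.3549
Step 2: grad_x = 2*2*0.673 = 2.6919, grad_y = 2*6*-2.3549 = -28.2583
  x_2 = 0.673 - 0.02*2.6919 = 0.6191
  y_2 = -2.3549 - 0.02*-28.2583 = -1.7897
f(0.6191, -1.7897) = 2*0.6191^2 + 6*(-1.7897)^2 = 19.9847


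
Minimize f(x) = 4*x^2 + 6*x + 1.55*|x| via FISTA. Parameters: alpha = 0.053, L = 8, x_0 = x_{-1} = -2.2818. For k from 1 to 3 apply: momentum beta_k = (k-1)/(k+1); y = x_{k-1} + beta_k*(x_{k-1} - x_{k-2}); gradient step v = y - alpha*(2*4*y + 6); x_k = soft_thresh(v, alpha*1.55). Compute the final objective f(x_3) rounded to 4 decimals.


FISTA on f(x) = 4*x^2 + 6*x + 1.55*|x|
L = 8, alpha = 0.053
Iteration 1: beta = 0.0, y = -2.2818 + 0.0*(-2.2818 + 2.2818) = -2.2818
  grad(y) = -12.2544, v = y - alpha*grad = -1.6323
  prox(v) = soft_thresh(-1.6323, 0.0822) = -1.5502
Iteration 2: beta = 0.3333, y = -1.5502 + 0.3333*(-1.5502 + 2.2818) = -1.3063
  grad(y) = -4.4503, v = y - alpha*grad = -1.0704
  prox(v) = soft_thresh(-1.0704, 0.0822) = -0.9883
Iteration 3: beta = 0.5, y = -0.9883 + 0.5*(-0.9883 + 1.5502) = -0.7073
  grad(y) = 0.3414, v = y - alpha*grad = -0.7254
  prox(v) = soft_thresh(-0.7254, 0.0822) = -0.6433
f(x_3) = 4*(-0.6433)^2 + 6*(-0.6433) + 1.55*|-0.6433| = -1.2074


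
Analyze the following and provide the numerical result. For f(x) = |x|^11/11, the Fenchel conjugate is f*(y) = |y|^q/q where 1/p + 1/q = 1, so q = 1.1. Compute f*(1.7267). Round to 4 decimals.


The conjugate exponent q satisfies 1/p + 1/q = 1.
p = 11, so q = 11/(11 - 1) = 1.1
|y|^q = 1.7267^1.1 = 1.8236
f*(1.7267) = 1.8236 / 1.1 = 1.6579


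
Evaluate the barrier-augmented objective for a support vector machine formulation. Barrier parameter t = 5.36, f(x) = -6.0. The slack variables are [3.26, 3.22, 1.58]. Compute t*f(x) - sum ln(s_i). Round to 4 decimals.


Step 1: Compute log-barrier.
ln values: [1.1817, 1.1694, 0.4574]
phi = -(1.1817 + 1.1694 + 0.4574) = -2.8085
Step 2: Compute augmented objective.
t*f(x) = 5.36*-6.0 = -32.16
Total = -32.16 - 2.8085 = -34.9685


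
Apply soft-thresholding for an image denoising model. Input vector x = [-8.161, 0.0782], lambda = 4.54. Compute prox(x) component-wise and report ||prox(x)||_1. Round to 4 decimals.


Soft-thresholding with lambda = 4.54:
prox(-8.161) = sign(-8.161)*max(|-8.161| - 4.54, 0) = -3.621
prox(0.0782) = sign(0.0782)*max(|0.0782| - 4.54, 0) = 0.0
prox(x) = [-3.621, 0.0]
||prox(x)||_1 = 3.621 + 0.0 = 3.621


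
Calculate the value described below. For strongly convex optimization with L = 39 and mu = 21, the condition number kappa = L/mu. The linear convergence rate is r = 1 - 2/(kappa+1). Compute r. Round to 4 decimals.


Step 1: Compute the condition number.
kappa = L/mu = 39/21 = 1.8571
Step 2: Compute the convergence rate.
r = 1 - 2/(kappa + 1) = 1 - 2*mu/(L + mu) = (L - mu)/(L + mu) = 18/60 = 0.3


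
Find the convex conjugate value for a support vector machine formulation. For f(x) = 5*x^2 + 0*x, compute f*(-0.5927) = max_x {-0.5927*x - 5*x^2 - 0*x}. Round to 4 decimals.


f*(y) = sup_x {y*x - a*x^2 - b*x} = sup_x {(y-b)*x - a*x^2}
FOC: (y - b) - 2a*x = 0 => x* = (y - b)/(2a)
x* = (-0.5927 - 0)/(2*5) = -0.0593
f*(-0.5927) = (y-b)^2/(4a) = (-0.5927 - 0)^2/(4*5)
= 0.3513/20 = 0.0176


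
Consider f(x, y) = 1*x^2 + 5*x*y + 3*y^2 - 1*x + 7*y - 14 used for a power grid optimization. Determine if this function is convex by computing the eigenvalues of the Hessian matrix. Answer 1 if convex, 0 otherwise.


The Hessian of f(x,y) = 1*x^2 + 5*x*y + 3*y^2 - 1*x + 7*y - 14 is:
H = [[2, 5], [5, 6]]
Trace = 2 + 6 = 8
Determinant = 2*6 - (5)^2 = -13
Discriminant = (8)^2 - 4*-13 = 116.0
Eigenvalues: lambda_1 = -1.3852, lambda_2 = 9.3852
The function is not convex.

0


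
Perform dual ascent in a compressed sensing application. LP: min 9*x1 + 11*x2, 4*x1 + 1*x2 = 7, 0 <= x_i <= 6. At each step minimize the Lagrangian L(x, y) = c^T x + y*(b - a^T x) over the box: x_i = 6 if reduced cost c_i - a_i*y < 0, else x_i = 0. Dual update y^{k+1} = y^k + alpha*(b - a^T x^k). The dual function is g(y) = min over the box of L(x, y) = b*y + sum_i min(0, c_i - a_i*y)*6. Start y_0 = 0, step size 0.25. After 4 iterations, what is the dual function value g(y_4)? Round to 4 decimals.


Dual ascent for LP: min 9*x1 + 11*x2, 4*x1 + 1*x2 = 7, 0 <= x_i <= 6
Step 1: y^k = 0.0, reduced costs: (9.0, 11.0)
  x^k = (0.0, 0.0), subgradient = b - a^T x = 7.0
  y^{k+1} = 0.0 + 0.25*7.0 = 1.75
Step 2: y^k = 1.75, reduced costs: (2.0, 9.25)
  x^k = (0.0, 0.0), subgradient = b - a^T x = 7.0
  y^{k+1} = 1.75 + 0.25*7.0 = 3.5
Step 3: y^k = 3.5, reduced costs: (-5.0, 7.5)
  x^k = (6.0, 0.0), subgradient = b - a^T x = -17.0
  y^{k+1} = 3.5 + 0.25*-17.0 = -0.75
Step 4: y^k = -0.75, reduced costs: (12.0, 11.75)
  x^k = (0.0, 0.0), subgradient = b - a^T x = 7.0
  y^{k+1} = -0.75 + 0.25*7.0 = 1.0
Dual objective at y_4 = 1.0: reduced costs (5.0, 10.0), box minimizer x = (0.0, 0.0)
g(y_4) = b*y + (c1 - a1*y)*x1 + (c2 - a2*y)*x2 = 7*1.0 + 5.0*0.0 + 10.0*0.0 = 7.0 + 0.0 + 0.0 = 7.0


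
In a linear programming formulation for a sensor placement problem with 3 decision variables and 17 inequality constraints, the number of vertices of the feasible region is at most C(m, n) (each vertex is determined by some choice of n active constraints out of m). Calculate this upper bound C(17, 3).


Each vertex corresponds to some choice of n active constraints out of m, so the number of vertices is at most C(m, n) = m! / (n!(m-n)!).
m = 17, n = 3
Numerator: 17 * 16 * 15
Denominator: 3! = 6
C(17, 3) = 680


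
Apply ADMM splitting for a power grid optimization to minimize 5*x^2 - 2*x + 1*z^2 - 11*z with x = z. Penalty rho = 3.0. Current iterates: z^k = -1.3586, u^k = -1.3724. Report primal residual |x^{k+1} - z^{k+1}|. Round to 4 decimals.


ADMM iteration with rho = 3.0, z^k = -1.3586, u^k = -1.3724
Step 1: x-update.
Minimize 5*x^2 - 2*x + (3.0/2)*(x + 1.3586 - 1.3724)^2
FOC: (2*5 + 3.0)*x = 2 + 3.0*(-1.3586 + 1.3724)
x^{k+1} = 0.157
Step 2: z-update.
Minimize 1*z^2 - 11*z + (3.0/2)*(0.157 - z - 1.3724)^2
FOC: (2*1 + 3.0)*z = 11 + 3.0*(0.157 - 1.3724)
z^{k+1} = 1.4708
Step 3: u-update.
u^{k+1} = -1.3724 + 0.157 - 1.4708 = -2.6861
Step 4: Primal residual = |0.157 - 1.4708| = 1.3137


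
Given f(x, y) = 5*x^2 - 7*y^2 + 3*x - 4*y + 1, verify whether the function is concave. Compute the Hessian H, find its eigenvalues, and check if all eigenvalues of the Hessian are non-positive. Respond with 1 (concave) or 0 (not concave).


The Hessian of f(x,y) = 5*x^2 - 7*y^2 + 3*x - 4*y + 1 is:
H = [[10, 0], [0, -14]]
Trace = 10 - 14 = -4
Determinant = 10*-14 - (0)^2 = -140
Discriminant = (-4)^2 - 4*-140 = 576.0
Eigenvalues: lambda_1 = -14.0, lambda_2 = 10.0
The function is not concave.

0


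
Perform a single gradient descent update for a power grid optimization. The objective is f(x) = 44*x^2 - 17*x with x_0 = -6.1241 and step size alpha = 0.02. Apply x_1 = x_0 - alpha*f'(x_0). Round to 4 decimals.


We compute the gradient at x_0 and apply the update.
f'(x) = 88*x - 17
f'(-6.1241) = 88*-6.1241 - 17 = -555.9208
x_1 = -6.1241 - 0.02*-555.9208 = 4.9943


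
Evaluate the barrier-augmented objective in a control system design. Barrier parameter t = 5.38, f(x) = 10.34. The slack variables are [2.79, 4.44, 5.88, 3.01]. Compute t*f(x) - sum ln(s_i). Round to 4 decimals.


Step 1: Compute log-barrier.
ln values: [1.026, 1.4907, 1.7716, 1.1019]
phi = -(1.026 + 1.4907 + 1.7716 + 1.1019) = -5.3902
Step 2: Compute augmented objective.
t*f(x) = 5.38*10.34 = 55.6292
Total = 55.6292 - 5.3902 = 50.239


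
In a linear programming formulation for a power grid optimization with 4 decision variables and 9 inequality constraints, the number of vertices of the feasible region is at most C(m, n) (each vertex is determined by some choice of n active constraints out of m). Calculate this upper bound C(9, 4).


Each vertex corresponds to some choice of n active constraints out of m, so the number of vertices is at most C(m, n) = m! / (n!(m-n)!).
m = 9, n = 4
Numerator: 9 * 8 * 7 * 6
Denominator: 4! = 24
C(9, 4) = 126


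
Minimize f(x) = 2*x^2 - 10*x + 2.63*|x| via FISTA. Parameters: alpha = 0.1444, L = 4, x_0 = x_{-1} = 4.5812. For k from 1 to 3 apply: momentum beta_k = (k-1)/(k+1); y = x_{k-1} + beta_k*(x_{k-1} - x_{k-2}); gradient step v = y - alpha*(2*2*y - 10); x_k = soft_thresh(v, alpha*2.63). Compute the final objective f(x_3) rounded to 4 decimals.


FISTA on f(x) = 2*x^2 - 10*x + 2.63*|x|
L = 4, alpha = 0.1444
Iteration 1: beta = 0.0, y = 4.5812 + 0.0*(4.5812 - 4.5812) = 4.5812
  grad(y) = 8.3248, v = y - alpha*grad = 3.3791
  prox(v) = soft_thresh(3.3791, 0.3798) = 2.9993
Iteration 2: beta = 0.3333, y = 2.9993 + 0.3333*(2.9993 - 4.5812) = 2.472
  grad(y) = -0.1119, v = y - alpha*grad = 2.4882
  prox(v) = soft_thresh(2.4882, 0.3798) = 2.1084
Iteration 3: beta = 0.5, y = 2.1084 + 0.5*(2.1084 - 2.9993) = 1.663
  grad(y) = -3.3482, v = y - alpha*grad = 2.1464
  prox(v) = soft_thresh(2.1464, 0.3798) = 1.7667
f(x_3) = 2*1.7667^2 - 10*1.7667 + 2.63*|1.7667| = -6.7781


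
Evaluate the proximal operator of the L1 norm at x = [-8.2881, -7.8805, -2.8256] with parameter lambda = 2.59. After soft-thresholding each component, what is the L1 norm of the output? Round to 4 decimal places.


Soft-thresholding with lambda = 2.59:
prox(-8.2881) = sign(-8.2881)*max(|-8.2881| - 2.59, 0) = -5.6981
prox(-7.8805) = sign(-7.8805)*max(|-7.8805| - 2.59, 0) = -5.2905
prox(-2.8256) = sign(-2.8256)*max(|-2.8256| - 2.59, 0) = -0.2356
prox(x) = [-5.6981, -5.2905, -0.2356]
||prox(x)||_1 = 5.6981 + 5.2905 + 0.2356 = 11.2242


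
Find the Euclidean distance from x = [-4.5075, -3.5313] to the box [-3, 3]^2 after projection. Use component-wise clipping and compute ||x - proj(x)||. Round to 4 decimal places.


Project each component onto [-3, 3].
clip(-4.5075) = -3.0, clip(-3.5313) = -3.0
Projection = [-3.0, -3.0]
Squared diffs: [2.2726, 0.2823]
Distance = sqrt(2.5549) = 1.5984


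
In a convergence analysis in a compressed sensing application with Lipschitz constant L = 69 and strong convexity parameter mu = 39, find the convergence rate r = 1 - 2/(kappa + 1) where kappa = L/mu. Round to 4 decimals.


Step 1: Compute the condition number.
kappa = L/mu = 69/39 = 1.7692
Step 2: Compute the convergence rate.
r = 1 - 2/(kappa + 1) = 1 - 2*mu/(L + mu) = (L - mu)/(L + mu) = 30/108 = 0.2778


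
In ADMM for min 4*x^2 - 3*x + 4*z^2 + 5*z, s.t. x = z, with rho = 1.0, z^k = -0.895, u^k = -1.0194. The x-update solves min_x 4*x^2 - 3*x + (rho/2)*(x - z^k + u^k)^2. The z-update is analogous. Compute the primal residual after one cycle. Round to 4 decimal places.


ADMM iteration with rho = 1.0, z^k = -0.895, u^k = -1.0194
Step 1: x-update.
Minimize 4*x^2 - 3*x + (1.0/2)*(x + 0.895 - 1.0194)^2
FOC: (2*4 + 1.0)*x = 3 + 1.0*(-0.895 + 1.0194)
x^{k+1} = 0.3472
Step 2: z-update.
Minimize 4*z^2 + 5*z + (1.0/2)*(0.3472 - z - 1.0194)^2
FOC: (2*4 + 1.0)*z = -5 + 1.0*(0.3472 - 1.0194)
z^{k+1} = -0.6302
Step 3: u-update.
u^{k+1} = -1.0194 + 0.3472 + 0.6302 = -0.042
Step 4: Primal residual = |0.3472 + 0.6302| = 0.9774


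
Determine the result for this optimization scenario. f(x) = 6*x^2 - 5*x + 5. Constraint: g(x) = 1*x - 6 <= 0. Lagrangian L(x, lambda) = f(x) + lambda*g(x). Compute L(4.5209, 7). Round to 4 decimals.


Step 1: Evaluate f(x).
f(4.5209) = 6*4.5209^2 - 5*4.5209 + 5 = 105.0267
Step 2: Evaluate g(x).
g(4.5209) = 1*4.5209 - 6 = -1.4791
Step 3: Compute Lagrangian.
L = 105.0267 + 7*-1.4791 = 94.673


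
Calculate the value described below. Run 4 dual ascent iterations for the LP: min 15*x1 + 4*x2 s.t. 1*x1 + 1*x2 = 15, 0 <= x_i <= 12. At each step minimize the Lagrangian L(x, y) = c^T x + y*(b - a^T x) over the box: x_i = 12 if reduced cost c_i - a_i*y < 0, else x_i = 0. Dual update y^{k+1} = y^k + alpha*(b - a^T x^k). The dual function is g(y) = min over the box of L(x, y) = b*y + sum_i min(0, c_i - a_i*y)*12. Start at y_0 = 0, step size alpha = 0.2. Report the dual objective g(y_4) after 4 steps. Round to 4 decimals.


Dual ascent for LP: min 15*x1 + 4*x2, 1*x1 + 1*x2 = 15, 0 <= x_i <= 12
Step 1: y^k = 0.0, reduced costs: (15.0, 4.0)
  x^k = (0.0, 0.0), subgradient = b - a^T x = 15.0
  y^{k+1} = 0.0 + 0.2*15.0 = 3.0
Step 2: y^k = 3.0, reduced costs: (12.0, 1.0)
  x^k = (0.0, 0.0), subgradient = b - a^T x = 15.0
  y^{k+1} = 3.0 + 0.2*15.0 = 6.0
Step 3: y^k = 6.0, reduced costs: (9.0, -2.0)
  x^k = (0.0, 12.0), subgradient = b - a^T x = 3.0
  y^{k+1} = 6.0 + 0.2*3.0 = 6.6
Step 4: y^k = 6.6, reduced costs: (8.4, -2.6)
  x^k = (0.0, 12.0), subgradient = b - a^T x = 3.0
  y^{k+1} = 6.6 + 0.2*3.0 = 7.2
Dual objective at y_4 = 7.2: reduced costs (7.8, -3.2), box minimizer x = (0.0, 12.0)
g(y_4) = b*y + (c1 - a1*y)*x1 + (c2 - a2*y)*x2 = 15*7.2 + 7.8*0.0 + (-3.2)*12.0 = 108.0 + 0.0 - 38.4 = 69.6


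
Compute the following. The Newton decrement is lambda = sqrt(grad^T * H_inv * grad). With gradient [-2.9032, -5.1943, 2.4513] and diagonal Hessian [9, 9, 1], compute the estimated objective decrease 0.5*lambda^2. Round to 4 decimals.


Step 1: H is diagonal, so H^(-1) * g = [-0.3226, -0.5771, 2.4513].
Step 2: g^T H^(-1) g = sum_i g_i^2 / H_ii
  = (-2.9032)^2/9 + (-5.1943)^2/9 + (2.4513)^2/1
  = 0.9365 + 2.9979 + 6.0089 = 9.9432
Step 3: Objective decrease = 0.5 * g^T H^(-1) g = 4.9716


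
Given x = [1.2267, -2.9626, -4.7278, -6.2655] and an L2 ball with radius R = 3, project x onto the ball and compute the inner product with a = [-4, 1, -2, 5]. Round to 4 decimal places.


Step 1: Compute ||x|| (intermediates to 6 decimals).
||x|| = sqrt(1.2267^2 + (-2.9626)^2 + (-4.7278)^2 + (-6.2655)^2) = 8.478819
Step 2: Project.
Since ||x|| > R, scale = R/||x|| = 3/8.478819 = 0.353823, proj(x) = scale * x
proj(x) = [0.434035, -1.048236, -1.672804, -2.216878]
Step 3: Dot product.
a^T * proj(x) = -4*0.434035 + 1*(-1.048236) - 2*(-1.672804) + 5*(-2.216878) = -10.5232


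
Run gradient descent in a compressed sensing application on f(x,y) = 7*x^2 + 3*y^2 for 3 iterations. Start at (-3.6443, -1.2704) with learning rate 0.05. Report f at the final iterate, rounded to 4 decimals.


Gradient descent on f(x,y) = 7*x^2 + 3*y^2.
Starting point: (-3.6443, -1.2704), alpha = 0.05
Step 1: grad_x = 2*7*-3.6443 = -51.0202, grad_y = 2*3*-1.2704 = -7.6224
  x_1 = -3.6443 - 0.05*-51.0202 = -1.0933
  y_1 = -1.2704 - 0.05*-7.6224 = -0.8893
Step 2: grad_x = 2*7*-1.0933 = -15.3061, grad_y = 2*3*-0.8893 = -5.3357
  x_2 = -1.0933 - 0.05*-15.3061 = -0.328
  y_2 = -0.8893 - 0.05*-5.3357 = -0.6225
Step 3: grad_x = 2*7*-0.328 = -4.5918, grad_y = 2*3*-0.6225 = -3.735
  x_3 = -0.328 - 0.05*-4.5918 = -0.0984
  y_3 = -0.6225 - 0.05*-3.735 = -0.4357
f(-0.0984, -0.4357) = 7*(-0.0984)^2 + 3*(-0.4357)^2 = 0.6374


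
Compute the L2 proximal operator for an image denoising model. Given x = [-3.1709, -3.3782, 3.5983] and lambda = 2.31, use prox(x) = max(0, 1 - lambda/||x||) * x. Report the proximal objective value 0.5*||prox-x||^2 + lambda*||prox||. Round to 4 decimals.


Step 1: Compute ||x||.
||x|| = 5.8664
Step 2: Compute scaling factor.
scale = max(0, 1 - 2.31/5.8664) = 0.6062
Step 3: prox(x) = [-1.9223, -2.048, 2.1814]
||prox(x)|| = 3.5564
Step 4: Proximal objective.
0.5*||prox-x||^2 = 2.6681
lambda*||prox|| = 8.2153
Total = 10.8833


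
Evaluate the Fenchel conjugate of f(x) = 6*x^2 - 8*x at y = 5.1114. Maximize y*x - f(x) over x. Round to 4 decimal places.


f*(y) = sup_x {y*x - a*x^2 - b*x} = sup_x {(y-b)*x - a*x^2}
FOC: (y - b) - 2a*x = 0 => x* = (y - b)/(2a)
x* = (5.1114 + 8)/(2*6) = 1.0926
f*(5.1114) = (y-b)^2/(4a) = (5.1114 + 8)^2/(4*6)
= 171.9088/24 = 7.1629


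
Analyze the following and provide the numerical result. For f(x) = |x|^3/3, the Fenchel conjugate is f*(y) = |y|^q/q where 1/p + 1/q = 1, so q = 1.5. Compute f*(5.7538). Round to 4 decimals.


The conjugate exponent q satisfies 1/p + 1/q = 1.
p = 3, so q = 3/(3 - 1) = 1.5
|y|^q = 5.7538^1.5 = 13.8017
f*(5.7538) = 13.8017 / 1.5 = 9.2011


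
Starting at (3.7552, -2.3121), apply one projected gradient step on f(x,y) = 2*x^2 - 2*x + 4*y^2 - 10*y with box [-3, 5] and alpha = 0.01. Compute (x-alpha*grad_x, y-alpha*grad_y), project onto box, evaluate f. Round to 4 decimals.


Step 1: Compute gradient at (3.7552, -2.3121).
grad_x = 2*2*3.7552 - 2 = 13.0208
grad_y = 2*4*-2.3121 - 10 = -28.4968
Step 2: Gradient step.
x_raw = 3.7552 - 0.01*13.0208 = 3.625
y_raw = -2.3121 - 0.01*-28.4968 = -2.0271
Step 3: Project onto [-3, 5].
x_proj = clip(3.625) = 3.625
y_proj = clip(-2.0271) = -2.0271
Step 4: Evaluate f.
f(3.625, -2.0271) = 55.7395


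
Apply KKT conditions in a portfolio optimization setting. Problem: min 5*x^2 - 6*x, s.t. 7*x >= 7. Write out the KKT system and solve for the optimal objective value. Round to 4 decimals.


Step 1: Try lambda = 0 (constraint inactive).
x_unc = 6/(2*5) = 0.6
Check: 7*0.6 = 4.2 < 7 -- violated!
Step 2: Constraint must be active: 7*x = 7
x* = 7/7 = 1.0
lambda = (2*5*1.0 - 6)/7 = 0.5714
Step 3: Compute optimal value.
f(x*) = 5*1.0^2 - 6*1.0 = -1.0


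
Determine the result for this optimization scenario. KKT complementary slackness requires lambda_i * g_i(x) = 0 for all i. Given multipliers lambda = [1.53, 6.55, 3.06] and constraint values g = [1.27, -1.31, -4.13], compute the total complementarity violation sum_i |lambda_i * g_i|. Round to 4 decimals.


KKT complementary slackness check:
lambda_1 * g_1 = 1.53 * 1.27 = 1.9431
lambda_2 * g_2 = 6.55 * -1.31 = -8.5805
lambda_3 * g_3 = 3.06 * -4.13 = -12.6378
Total violation = 1.9431 + 8.5805 + 12.6378 = 23.1614


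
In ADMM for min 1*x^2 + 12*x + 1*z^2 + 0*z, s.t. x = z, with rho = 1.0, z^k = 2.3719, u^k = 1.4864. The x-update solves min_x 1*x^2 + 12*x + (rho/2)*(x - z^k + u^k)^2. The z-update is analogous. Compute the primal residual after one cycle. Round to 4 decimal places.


ADMM iteration with rho = 1.0, z^k = 2.3719, u^k = 1.4864
Step 1: x-update.
Minimize 1*x^2 + 12*x + (1.0/2)*(x - 2.3719 + 1.4864)^2
FOC: (2*1 + 1.0)*x = -12 + 1.0*(2.3719 - 1.4864)
x^{k+1} = -3.7048
Step 2: z-update.
Minimize 1*z^2 + 0*z + (1.0/2)*(-3.7048 - z + 1.4864)^2
FOC: (2*1 + 1.0)*z = 0 + 1.0*(-3.7048 + 1.4864)
z^{k+1} = -0.7395
Step 3: u-update.
u^{k+1} = 1.4864 - 3.7048 + 0.7395 = -1.479
Step 4: Primal residual = |-3.7048 + 0.7395| = 2.9654


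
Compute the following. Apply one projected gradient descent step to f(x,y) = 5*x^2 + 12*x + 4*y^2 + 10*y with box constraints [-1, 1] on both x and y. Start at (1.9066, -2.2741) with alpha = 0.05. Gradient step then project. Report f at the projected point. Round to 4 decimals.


Step 1: Compute gradient at (1.9066, -2.2741).
grad_x = 2*5*1.9066 + 12 = 31.066
grad_y = 2*4*-2.2741 + 10 = -8.1928
Step 2: Gradient step.
x_raw = 1.9066 - 0.05*31.066 = 0.3533
y_raw = -2.2741 - 0.05*-8.1928 = -1.8645
Step 3: Project onto [-1, 1].
x_proj = clip(0.3533) = 0.3533
y_proj = clip(-1.8645) = -1.0
Step 4: Evaluate f.
f(0.3533, -1.0) = -1.1363


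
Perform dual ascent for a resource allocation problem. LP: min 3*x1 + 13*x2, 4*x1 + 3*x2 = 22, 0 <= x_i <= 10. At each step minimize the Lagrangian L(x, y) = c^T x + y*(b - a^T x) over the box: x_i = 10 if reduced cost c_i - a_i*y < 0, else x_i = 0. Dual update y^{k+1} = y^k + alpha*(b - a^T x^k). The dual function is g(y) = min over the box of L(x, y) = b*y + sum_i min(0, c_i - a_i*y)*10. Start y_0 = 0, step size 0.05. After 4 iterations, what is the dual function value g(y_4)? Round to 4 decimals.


Dual ascent for LP: min 3*x1 + 13*x2, 4*x1 + 3*x2 = 22, 0 <= x_i <= 10
Step 1: y^k = 0.0, reduced costs: (3.0, 13.0)
  x^k = (0.0, 0.0), subgradient = b - a^T x = 22.0
  y^{k+1} = 0.0 + 0.05*22.0 = 1.1
Step 2: y^k = 1.1, reduced costs: (-1.4, 9.7)
  x^k = (10.0, 0.0), subgradient = b - a^T x = -18.0
  y^{k+1} = 1.1 + 0.05*-18.0 = 0.2
Step 3: y^k = 0.2, reduced costs: (2.2, 12.4)
  x^k = (0.0, 0.0), subgradient = b - a^T x = 22.0
  y^{k+1} = 0.2 + 0.05*22.0 = 1.3
Step 4: y^k = 1.3, reduced costs: (-2.2, 9.1)
  x^k = (10.0, 0.0), subgradient = b - a^T x = -18.0
  y^{k+1} = 1.3 + 0.05*-18.0 = 0.4
Dual objective at y_4 = 0.4: reduced costs (1.4, 11.8), box minimizer x = (0.0, 0.0)
g(y_4) = b*y + (c1 - a1*y)*x1 + (c2 - a2*y)*x2 = 22*0.4 + 1.4*0.0 + 11.8*0.0 = 8.8 + 0.0 + 0.0 = 8.8


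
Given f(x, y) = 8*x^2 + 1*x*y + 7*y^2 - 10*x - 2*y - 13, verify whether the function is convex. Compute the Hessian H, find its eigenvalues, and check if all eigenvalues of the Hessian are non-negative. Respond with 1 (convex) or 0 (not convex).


The Hessian of f(x,y) = 8*x^2 + 1*x*y + 7*y^2 - 10*x - 2*y - 13 is:
H = [[16, 1], [1, 14]]
Trace = 16 + 14 = 30
Determinant = 16*14 - (1)^2 = 223
Discriminant = (30)^2 - 4*223 = 8.0
Eigenvalues: lambda_1 = 13.5858, lambda_2 = 16.4142
The function is convex.

1


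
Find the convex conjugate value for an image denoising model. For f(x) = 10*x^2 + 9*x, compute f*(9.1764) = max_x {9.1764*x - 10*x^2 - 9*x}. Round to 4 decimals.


f*(y) = sup_x {y*x - a*x^2 - b*x} = sup_x {(y-b)*x - a*x^2}
FOC: (y - b) - 2a*x = 0 => x* = (y - b)/(2a)
x* = (9.1764 - 9)/(2*10) = 0.0088
f*(9.1764) = (y-b)^2/(4a) = (9.1764 - 9)^2/(4*10)
= 0.0311/40 = 0.0008


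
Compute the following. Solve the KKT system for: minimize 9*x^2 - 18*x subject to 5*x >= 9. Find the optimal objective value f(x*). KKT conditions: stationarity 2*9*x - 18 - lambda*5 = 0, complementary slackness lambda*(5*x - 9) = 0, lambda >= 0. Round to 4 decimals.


Step 1: Try lambda = 0 (constraint inactive).
x_unc = 18/(2*9) = 1.0
Check: 5*1.0 = 5.0 < 9 -- violated!
Step 2: Constraint must be active: 5*x = 9
x* = 9/5 = 1.8
lambda = (2*9*1.8 - 18)/5 = 2.88
Step 3: Compute optimal value.
f(x*) = 9*1.8^2 - 18*1.8 = -3.24


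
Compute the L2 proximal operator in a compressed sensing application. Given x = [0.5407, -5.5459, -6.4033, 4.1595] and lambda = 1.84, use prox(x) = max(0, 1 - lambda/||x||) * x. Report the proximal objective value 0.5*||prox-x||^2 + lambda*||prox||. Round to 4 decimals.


Step 1: Compute ||x||.
||x|| = 9.4527
Step 2: Compute scaling factor.
scale = max(0, 1 - 1.84/9.4527) = 0.8053
Step 3: prox(x) = [0.4355, -4.4664, -5.1569, 3.3498]
||prox(x)|| = 7.6127
Step 4: Proximal objective.
0.5*||prox-x||^2 = 1.6928
lambda*||prox|| = 14.0074
Total = 15.7001


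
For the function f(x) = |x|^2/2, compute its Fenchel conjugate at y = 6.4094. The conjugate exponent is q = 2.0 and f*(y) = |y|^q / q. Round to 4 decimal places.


The conjugate exponent q satisfies 1/p + 1/q = 1.
p = 2, so q = 2/(2 - 1) = 2.0
|y|^q = 6.4094^2.0 = 41.0804
f*(6.4094) = 41.0804 / 2.0 = 20.5402
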